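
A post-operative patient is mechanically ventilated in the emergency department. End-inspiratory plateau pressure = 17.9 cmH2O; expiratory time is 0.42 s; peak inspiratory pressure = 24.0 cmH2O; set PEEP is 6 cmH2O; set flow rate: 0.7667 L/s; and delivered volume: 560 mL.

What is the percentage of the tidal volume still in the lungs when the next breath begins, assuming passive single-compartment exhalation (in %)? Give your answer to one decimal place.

32.6

R = (PIP − Pplat)/V̇ = (24.0 − 17.9) / 0.7667 = 6.1/0.7667 = 7.956 cmH2O·s/L.
C = Vt/(Pplat − PEEP) = 560.0 / (17.9 − 6) = 560.0/11.9 = 47.059 mL/cmH2O.
τ = R × C = 7.956 × 0.04706 L/cmH2O = 0.3744 s.
Fraction remaining at end-expiration = e^(−Te/τ) = e^(−0.42/0.3744) = 0.3257 → 32.57%.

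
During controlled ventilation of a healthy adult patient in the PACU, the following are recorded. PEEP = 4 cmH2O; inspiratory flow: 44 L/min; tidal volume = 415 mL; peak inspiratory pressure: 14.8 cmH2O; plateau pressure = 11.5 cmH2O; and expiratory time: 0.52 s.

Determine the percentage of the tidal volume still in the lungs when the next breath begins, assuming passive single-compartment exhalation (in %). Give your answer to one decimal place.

12.4

Flow: 44 L/min ÷ 60 = 0.7333 L/s.
R = (PIP − Pplat)/V̇ = (14.8 − 11.5) / 0.7333 = 3.3/0.7333 = 4.5 cmH2O·s/L.
C = Vt/(Pplat − PEEP) = 415.0 / (11.5 − 4) = 415.0/7.5 = 55.333 mL/cmH2O.
τ = R × C = 4.5 × 0.05533 L/cmH2O = 0.249 s.
Fraction remaining at end-expiration = e^(−Te/τ) = e^(−0.52/0.249) = 0.1239 → 12.39%.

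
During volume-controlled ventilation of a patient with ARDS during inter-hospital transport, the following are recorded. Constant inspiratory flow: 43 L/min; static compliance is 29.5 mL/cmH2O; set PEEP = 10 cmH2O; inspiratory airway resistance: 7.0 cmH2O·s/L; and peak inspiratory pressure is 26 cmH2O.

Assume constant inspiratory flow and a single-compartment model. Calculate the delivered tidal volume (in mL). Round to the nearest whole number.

Flow: 43 L/min ÷ 60 = 0.7167 L/s.
Equation of motion (constant flow): PIP = Vt/C + R·V̇ + PEEP.
Vt/C = PIP − R·V̇ − PEEP = 26 − 5.017 − 10 = 10.983 cmH2O.
Vt = C × 10.983 = 29.5 × 10.983 = 324.0 mL.

324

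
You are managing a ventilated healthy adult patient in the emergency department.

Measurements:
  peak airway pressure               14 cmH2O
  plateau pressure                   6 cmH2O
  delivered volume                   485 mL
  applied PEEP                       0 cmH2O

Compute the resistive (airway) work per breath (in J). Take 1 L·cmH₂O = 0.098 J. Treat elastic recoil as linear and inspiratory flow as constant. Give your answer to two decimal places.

0.38

With constant inspiratory flow the resistive pressure is constant at PIP − Pplat = 14 − 6 = 8.0 cmH2O, so resistive work = 8.0 × 0.485 = 3.88 L·cmH2O.
× 0.098 J/(L·cmH2O) → 0.3802 J.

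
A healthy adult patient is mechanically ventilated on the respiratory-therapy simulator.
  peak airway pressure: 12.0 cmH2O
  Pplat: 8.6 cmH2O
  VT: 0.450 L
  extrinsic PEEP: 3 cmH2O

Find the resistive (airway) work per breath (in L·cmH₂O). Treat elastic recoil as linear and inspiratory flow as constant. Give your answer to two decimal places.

With constant inspiratory flow the resistive pressure is constant at PIP − Pplat = 12.0 − 8.6 = 3.4 cmH2O, so resistive work = 3.4 × 0.450 = 1.53 L·cmH2O.

1.53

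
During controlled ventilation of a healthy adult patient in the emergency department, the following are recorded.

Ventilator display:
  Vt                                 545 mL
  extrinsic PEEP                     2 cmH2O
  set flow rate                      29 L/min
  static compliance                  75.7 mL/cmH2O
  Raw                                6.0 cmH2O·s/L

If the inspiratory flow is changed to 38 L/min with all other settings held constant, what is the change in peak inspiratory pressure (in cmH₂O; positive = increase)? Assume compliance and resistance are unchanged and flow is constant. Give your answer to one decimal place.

0.9

Flow: 29 L/min ÷ 60 = 0.4833 L/s.
New flow: 38 L/min ÷ 60 = 0.6333 L/s.
PIP = Vt/C + R·V̇ + PEEP (constant-flow equation of motion).
Only the resistive term changes: ΔPIP = R × ΔV̇ = 6.0 × (0.6333 − 0.4833) = 6.0 × 0.15 = 0.9 cmH2O.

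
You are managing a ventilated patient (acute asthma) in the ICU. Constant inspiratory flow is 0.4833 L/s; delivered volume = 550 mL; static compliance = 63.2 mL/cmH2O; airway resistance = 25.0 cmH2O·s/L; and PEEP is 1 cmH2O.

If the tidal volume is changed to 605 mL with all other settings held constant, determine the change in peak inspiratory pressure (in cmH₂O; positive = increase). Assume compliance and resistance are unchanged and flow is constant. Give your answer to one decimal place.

PIP = Vt/C + R·V̇ + PEEP (constant-flow equation of motion).
Only the elastic term changes: ΔPIP = ΔVt / C = (605 − 550) / 63.2 = 0.8703 cmH2O.

0.9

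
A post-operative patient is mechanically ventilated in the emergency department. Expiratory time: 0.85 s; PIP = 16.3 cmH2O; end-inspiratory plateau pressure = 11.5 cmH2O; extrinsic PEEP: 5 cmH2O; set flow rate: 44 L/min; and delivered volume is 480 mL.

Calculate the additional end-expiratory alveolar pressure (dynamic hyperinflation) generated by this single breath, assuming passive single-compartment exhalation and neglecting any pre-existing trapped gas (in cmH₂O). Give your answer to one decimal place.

Flow: 44 L/min ÷ 60 = 0.7333 L/s.
R = (PIP − Pplat)/V̇ = (16.3 − 11.5) / 0.7333 = 4.8/0.7333 = 6.546 cmH2O·s/L.
C = Vt/(Pplat − PEEP) = 480.0 / (11.5 − 5) = 480.0/6.5 = 73.846 mL/cmH2O.
τ = R × C = 6.546 × 0.07385 L/cmH2O = 0.4834 s.
Fraction remaining = e^(−Te/τ) = e^(−0.85/0.4834) = 0.1723; trapped volume = 480.0 × 0.1723 = 82.704 mL.
Additional alveolar pressure from trapping ≈ V_trapped / C = 82.704 / 73.846 = 1.12 cmH2O.

1.1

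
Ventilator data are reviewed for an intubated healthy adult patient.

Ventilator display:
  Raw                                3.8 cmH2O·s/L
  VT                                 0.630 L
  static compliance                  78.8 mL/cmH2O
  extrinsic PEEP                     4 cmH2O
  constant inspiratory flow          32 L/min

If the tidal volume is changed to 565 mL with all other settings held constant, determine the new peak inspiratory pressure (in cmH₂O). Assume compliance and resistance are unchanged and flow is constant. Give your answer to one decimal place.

Flow: 32 L/min ÷ 60 = 0.5333 L/s.
PIP = Vt/C + R·V̇ + PEEP (constant-flow equation of motion).
Only the elastic term changes: ΔPIP = ΔVt / C = (565 − 630) / 78.8 = -0.8249 cmH2O.
Original PIP = 630/78.8 + 3.8×0.5333 + 4 = 14.021 cmH2O; new PIP = 14.021 + (-0.8249) = 13.196 cmH2O.

13.2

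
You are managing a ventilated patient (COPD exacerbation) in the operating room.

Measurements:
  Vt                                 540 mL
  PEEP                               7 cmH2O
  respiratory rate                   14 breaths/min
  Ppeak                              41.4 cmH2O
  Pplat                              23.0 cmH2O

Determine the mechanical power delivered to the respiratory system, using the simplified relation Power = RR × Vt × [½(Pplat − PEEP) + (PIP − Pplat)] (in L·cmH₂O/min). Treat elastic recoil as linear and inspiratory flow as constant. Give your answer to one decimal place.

199.6

Per-breath work = Vt × [½(Pplat−PEEP) + (PIP−Pplat)] = 0.540 × [0.5×16.0 + 18.4] = 0.540 × 26.4 = 14.256 L·cmH2O.
Power = 14 × 14.256 = 199.58 L·cmH2O/min.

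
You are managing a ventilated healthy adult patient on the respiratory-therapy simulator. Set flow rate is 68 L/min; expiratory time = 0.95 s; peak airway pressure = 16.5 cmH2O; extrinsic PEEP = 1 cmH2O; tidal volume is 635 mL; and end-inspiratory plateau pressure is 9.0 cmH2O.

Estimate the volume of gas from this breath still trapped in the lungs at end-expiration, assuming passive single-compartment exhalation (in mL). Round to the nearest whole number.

Flow: 68 L/min ÷ 60 = 1.1333 L/s.
R = (PIP − Pplat)/V̇ = (16.5 − 9.0) / 1.1333 = 7.5/1.1333 = 6.618 cmH2O·s/L.
C = Vt/(Pplat − PEEP) = 635.0 / (9.0 − 1) = 635.0/8.0 = 79.375 mL/cmH2O.
τ = R × C = 6.618 × 0.07938 L/cmH2O = 0.5253 s.
Fraction remaining = e^(−Te/τ) = e^(−0.95/0.5253) = 0.1639.
Trapped volume = 635.0 × 0.1639 = 104.08 mL.

104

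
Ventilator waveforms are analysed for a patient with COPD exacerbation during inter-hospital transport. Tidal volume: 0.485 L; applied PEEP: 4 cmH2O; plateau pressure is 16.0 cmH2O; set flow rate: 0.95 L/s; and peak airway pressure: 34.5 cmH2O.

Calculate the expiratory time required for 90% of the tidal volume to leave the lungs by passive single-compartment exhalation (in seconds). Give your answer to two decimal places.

1.81

R = (PIP − Pplat)/V̇ = (34.5 − 16.0) / 0.95 = 18.5/0.95 = 19.474 cmH2O·s/L.
C = Vt/(Pplat − PEEP) = 485.0 / (16.0 − 4) = 485.0/12.0 = 40.417 mL/cmH2O.
τ = R × C = 19.474 × 0.04042 L/cmH2O = 0.7871 s.
t = −τ·ln(1 − 0.90) = −0.7871·ln(0.1) = 1.812 s.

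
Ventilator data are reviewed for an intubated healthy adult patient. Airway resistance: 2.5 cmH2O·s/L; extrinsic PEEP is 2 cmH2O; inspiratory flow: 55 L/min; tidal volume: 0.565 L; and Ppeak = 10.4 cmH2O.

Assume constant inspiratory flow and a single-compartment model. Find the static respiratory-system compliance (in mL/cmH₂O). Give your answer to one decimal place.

92.5

Flow: 55 L/min ÷ 60 = 0.9167 L/s.
Equation of motion (constant flow): PIP = Vt/C + R·V̇ + PEEP.
Vt/C = PIP − R·V̇ − PEEP = 10.4 − 2.5×0.9167 − 2 = 10.4 − 2.292 − 2 = 6.108 cmH2O.
C = Vt / 6.108 = 565 / 6.108 = 92.502 mL/cmH2O.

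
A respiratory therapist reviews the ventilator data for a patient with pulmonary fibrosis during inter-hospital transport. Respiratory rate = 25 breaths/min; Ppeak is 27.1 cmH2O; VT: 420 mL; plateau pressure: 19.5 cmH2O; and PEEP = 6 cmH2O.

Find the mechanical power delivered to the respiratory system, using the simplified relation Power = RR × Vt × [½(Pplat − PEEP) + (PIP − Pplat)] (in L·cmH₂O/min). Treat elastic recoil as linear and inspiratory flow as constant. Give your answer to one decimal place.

150.7

Per-breath work = Vt × [½(Pplat−PEEP) + (PIP−Pplat)] = 0.420 × [0.5×13.5 + 7.6] = 0.420 × 14.35 = 6.027 L·cmH2O.
Power = 25 × 6.027 = 150.68 L·cmH2O/min.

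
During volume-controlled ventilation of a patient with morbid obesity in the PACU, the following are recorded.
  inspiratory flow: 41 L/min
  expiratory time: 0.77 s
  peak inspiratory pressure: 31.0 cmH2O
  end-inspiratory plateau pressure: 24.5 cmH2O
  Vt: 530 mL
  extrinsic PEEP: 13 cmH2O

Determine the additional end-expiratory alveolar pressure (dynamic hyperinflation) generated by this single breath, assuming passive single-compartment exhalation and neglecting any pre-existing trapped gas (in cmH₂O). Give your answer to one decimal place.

2.0

Flow: 41 L/min ÷ 60 = 0.6833 L/s.
R = (PIP − Pplat)/V̇ = (31.0 − 24.5) / 0.6833 = 6.5/0.6833 = 9.513 cmH2O·s/L.
C = Vt/(Pplat − PEEP) = 530.0 / (24.5 − 13) = 530.0/11.5 = 46.087 mL/cmH2O.
τ = R × C = 9.513 × 0.04609 L/cmH2O = 0.4385 s.
Fraction remaining = e^(−Te/τ) = e^(−0.77/0.4385) = 0.1727; trapped volume = 530.0 × 0.1727 = 91.531 mL.
Additional alveolar pressure from trapping ≈ V_trapped / C = 91.531 / 46.087 = 1.986 cmH2O.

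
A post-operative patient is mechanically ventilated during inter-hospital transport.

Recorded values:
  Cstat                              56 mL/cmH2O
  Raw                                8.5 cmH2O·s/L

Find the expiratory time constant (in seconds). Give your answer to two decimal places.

0.48

τ = R × C = 8.5 × 56 mL/cmH2O = 8.5 × 0.056 L/cmH2O = 0.476 s.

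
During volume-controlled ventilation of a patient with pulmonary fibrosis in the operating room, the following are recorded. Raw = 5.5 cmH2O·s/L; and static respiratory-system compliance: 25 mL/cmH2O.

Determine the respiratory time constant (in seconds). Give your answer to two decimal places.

0.14

τ = R × C = 5.5 × 25 mL/cmH2O = 5.5 × 0.025 L/cmH2O = 0.1375 s.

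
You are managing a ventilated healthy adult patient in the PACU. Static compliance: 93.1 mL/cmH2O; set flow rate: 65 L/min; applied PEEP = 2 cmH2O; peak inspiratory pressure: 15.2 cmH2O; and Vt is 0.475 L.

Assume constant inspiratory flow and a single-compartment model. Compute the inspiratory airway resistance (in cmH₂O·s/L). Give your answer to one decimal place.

7.5

Flow: 65 L/min ÷ 60 = 1.0833 L/s.
Equation of motion (constant flow): PIP = Vt/C + R·V̇ + PEEP.
R·V̇ = PIP − Vt/C − PEEP = 15.2 − 475/93.1 − 2 = 15.2 − 5.102 − 2 = 8.098 cmH2O.
R = 8.098 / 1.0833 = 7.475 cmH2O·s/L.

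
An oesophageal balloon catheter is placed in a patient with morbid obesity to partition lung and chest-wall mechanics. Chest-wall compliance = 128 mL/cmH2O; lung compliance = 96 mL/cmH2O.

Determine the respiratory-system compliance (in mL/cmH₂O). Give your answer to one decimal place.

54.9

Lung and chest wall are elastances in series: 1/Crs = 1/CL + 1/Ccw.
1/Crs = 1/96 + 1/128 = 0.01823.
Crs = 54.855 mL/cmH2O.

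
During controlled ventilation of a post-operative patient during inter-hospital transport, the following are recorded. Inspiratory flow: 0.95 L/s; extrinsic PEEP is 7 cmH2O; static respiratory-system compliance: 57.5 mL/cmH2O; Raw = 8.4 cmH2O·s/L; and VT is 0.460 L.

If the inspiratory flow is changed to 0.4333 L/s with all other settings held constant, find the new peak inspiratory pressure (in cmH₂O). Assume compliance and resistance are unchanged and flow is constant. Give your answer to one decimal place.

PIP = Vt/C + R·V̇ + PEEP (constant-flow equation of motion).
Only the resistive term changes: ΔPIP = R × ΔV̇ = 8.4 × (0.4333 − 0.95) = 8.4 × -0.5167 = -4.34 cmH2O.
Original PIP = 460/57.5 + 8.4×0.95 + 7 = 22.98 cmH2O; new PIP = 22.98 + (-4.34) = 18.64 cmH2O.

18.6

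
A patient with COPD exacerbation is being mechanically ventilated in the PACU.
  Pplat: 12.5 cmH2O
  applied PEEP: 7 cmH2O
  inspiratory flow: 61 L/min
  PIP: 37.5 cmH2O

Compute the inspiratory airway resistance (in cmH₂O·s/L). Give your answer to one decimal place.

Flow: 61 L/min ÷ 60 = 1.0167 L/s.
Raw = (PIP − Pplat) / flow = (37.5 − 12.5) / 1.0167 = 25.0 / 1.0167 = 24.589 cmH2O·s/L.

24.6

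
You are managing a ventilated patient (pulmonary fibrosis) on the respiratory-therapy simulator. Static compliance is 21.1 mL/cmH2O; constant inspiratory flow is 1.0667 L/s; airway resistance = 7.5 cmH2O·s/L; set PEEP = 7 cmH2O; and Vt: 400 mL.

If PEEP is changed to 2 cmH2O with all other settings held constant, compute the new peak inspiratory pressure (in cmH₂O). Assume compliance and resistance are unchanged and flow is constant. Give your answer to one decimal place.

29.0

PIP = Vt/C + R·V̇ + PEEP (constant-flow equation of motion).
Only the baseline term changes: ΔPIP = ΔPEEP = 2 − 7 = -5.0 cmH2O.
Original PIP = 400/21.1 + 7.5×1.0667 + 7 = 33.958 cmH2O; new PIP = 33.958 + (-5.0) = 28.958 cmH2O.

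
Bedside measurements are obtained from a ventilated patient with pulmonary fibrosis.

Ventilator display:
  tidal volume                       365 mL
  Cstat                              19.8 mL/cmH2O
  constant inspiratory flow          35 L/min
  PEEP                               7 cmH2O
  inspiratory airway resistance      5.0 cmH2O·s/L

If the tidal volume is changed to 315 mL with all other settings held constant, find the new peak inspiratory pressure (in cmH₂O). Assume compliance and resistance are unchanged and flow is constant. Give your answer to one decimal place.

25.8

Flow: 35 L/min ÷ 60 = 0.5833 L/s.
PIP = Vt/C + R·V̇ + PEEP (constant-flow equation of motion).
Only the elastic term changes: ΔPIP = ΔVt / C = (315 − 365) / 19.8 = -2.525 cmH2O.
Original PIP = 365/19.8 + 5.0×0.5833 + 7 = 28.351 cmH2O; new PIP = 28.351 + (-2.525) = 25.826 cmH2O.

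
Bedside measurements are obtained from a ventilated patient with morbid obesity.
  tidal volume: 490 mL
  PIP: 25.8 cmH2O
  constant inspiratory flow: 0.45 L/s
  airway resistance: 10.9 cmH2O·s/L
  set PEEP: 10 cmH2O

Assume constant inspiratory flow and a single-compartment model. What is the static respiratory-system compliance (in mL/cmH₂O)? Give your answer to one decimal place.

Equation of motion (constant flow): PIP = Vt/C + R·V̇ + PEEP.
Vt/C = PIP − R·V̇ − PEEP = 25.8 − 10.9×0.45 − 10 = 25.8 − 4.905 − 10 = 10.895 cmH2O.
C = Vt / 10.895 = 490 / 10.895 = 44.975 mL/cmH2O.

45.0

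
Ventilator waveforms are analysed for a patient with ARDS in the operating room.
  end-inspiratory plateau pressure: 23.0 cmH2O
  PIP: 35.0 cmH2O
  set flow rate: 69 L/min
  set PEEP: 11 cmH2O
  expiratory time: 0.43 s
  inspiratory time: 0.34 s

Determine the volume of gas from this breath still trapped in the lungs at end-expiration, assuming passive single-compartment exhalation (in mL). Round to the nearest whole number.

Flow: 69 L/min ÷ 60 = 1.15 L/s.
Vt = flow × Ti = 1.15 L/s × 0.34 s × 1000 mL/L = 391.0 mL.
R = (PIP − Pplat)/V̇ = (35.0 − 23.0) / 1.15 = 12.0/1.15 = 10.435 cmH2O·s/L.
C = Vt/(Pplat − PEEP) = 391.0 / (23.0 − 11) = 391.0/12.0 = 32.583 mL/cmH2O.
τ = R × C = 10.435 × 0.03258 L/cmH2O = 0.34 s.
Fraction remaining = e^(−Te/τ) = e^(−0.43/0.34) = 0.2823.
Trapped volume = 391.0 × 0.2823 = 110.38 mL.

110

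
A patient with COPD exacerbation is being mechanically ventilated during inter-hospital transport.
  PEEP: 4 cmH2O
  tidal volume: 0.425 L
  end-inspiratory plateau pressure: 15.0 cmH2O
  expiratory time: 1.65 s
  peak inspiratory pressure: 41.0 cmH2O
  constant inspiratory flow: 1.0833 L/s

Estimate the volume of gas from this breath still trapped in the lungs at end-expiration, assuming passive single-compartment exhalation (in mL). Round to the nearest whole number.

R = (PIP − Pplat)/V̇ = (41.0 − 15.0) / 1.0833 = 26.0/1.0833 = 24.001 cmH2O·s/L.
C = Vt/(Pplat − PEEP) = 425.0 / (15.0 − 4) = 425.0/11.0 = 38.636 mL/cmH2O.
τ = R × C = 24.001 × 0.03864 L/cmH2O = 0.9274 s.
Fraction remaining = e^(−Te/τ) = e^(−1.65/0.9274) = 0.1688.
Trapped volume = 425.0 × 0.1688 = 71.74 mL.

72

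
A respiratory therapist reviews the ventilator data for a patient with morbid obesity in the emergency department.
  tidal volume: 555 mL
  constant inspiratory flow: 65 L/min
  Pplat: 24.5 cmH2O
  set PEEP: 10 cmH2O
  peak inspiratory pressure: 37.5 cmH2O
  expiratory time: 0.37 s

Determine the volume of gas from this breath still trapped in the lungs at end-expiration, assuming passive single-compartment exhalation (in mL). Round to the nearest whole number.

248

Flow: 65 L/min ÷ 60 = 1.0833 L/s.
R = (PIP − Pplat)/V̇ = (37.5 − 24.5) / 1.0833 = 13.0/1.0833 = 12.0 cmH2O·s/L.
C = Vt/(Pplat − PEEP) = 555.0 / (24.5 − 10) = 555.0/14.5 = 38.276 mL/cmH2O.
τ = R × C = 12.0 × 0.03828 L/cmH2O = 0.4594 s.
Fraction remaining = e^(−Te/τ) = e^(−0.37/0.4594) = 0.4469.
Trapped volume = 555.0 × 0.4469 = 248.03 mL.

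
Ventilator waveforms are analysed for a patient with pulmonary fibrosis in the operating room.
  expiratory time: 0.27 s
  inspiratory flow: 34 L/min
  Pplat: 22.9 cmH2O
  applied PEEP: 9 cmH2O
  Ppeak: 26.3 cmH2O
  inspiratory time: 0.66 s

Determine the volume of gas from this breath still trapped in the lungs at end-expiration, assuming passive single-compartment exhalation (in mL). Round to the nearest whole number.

70

Flow: 34 L/min ÷ 60 = 0.5667 L/s.
Vt = flow × Ti = 0.5667 L/s × 0.66 s × 1000 mL/L = 374.02 mL.
R = (PIP − Pplat)/V̇ = (26.3 − 22.9) / 0.5667 = 3.4/0.5667 = 6.0 cmH2O·s/L.
C = Vt/(Pplat − PEEP) = 374.02 / (22.9 − 9) = 374.02/13.9 = 26.908 mL/cmH2O.
τ = R × C = 6.0 × 0.02691 L/cmH2O = 0.1615 s.
Fraction remaining = e^(−Te/τ) = e^(−0.27/0.1615) = 0.1879.
Trapped volume = 374.02 × 0.1879 = 70.278 mL.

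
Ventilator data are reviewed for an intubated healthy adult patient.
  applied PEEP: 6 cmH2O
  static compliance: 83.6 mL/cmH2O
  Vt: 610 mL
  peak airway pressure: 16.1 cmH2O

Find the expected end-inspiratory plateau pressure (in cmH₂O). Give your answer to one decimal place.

Pplat = PEEP + Vt / Cstat = 6 + 610 / 83.6 = 6 + 7.297 = 13.297 cmH2O.

13.3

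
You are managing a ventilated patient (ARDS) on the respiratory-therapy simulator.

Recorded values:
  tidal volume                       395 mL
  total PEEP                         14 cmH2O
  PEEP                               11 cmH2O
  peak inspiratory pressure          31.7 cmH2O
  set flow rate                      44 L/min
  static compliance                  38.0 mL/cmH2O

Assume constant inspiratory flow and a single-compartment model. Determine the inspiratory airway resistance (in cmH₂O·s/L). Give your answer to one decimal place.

Flow: 44 L/min ÷ 60 = 0.7333 L/s.
Total PEEP = 14 cmH2O (set 11 + intrinsic 3); this is the baseline alveolar pressure.
Equation of motion (constant flow): PIP = Vt/C + R·V̇ + PEEP.
R·V̇ = PIP − Vt/C − PEEP = 31.7 − 395/38.0 − 14 = 31.7 − 10.395 − 14 = 7.305 cmH2O.
R = 7.305 / 0.7333 = 9.962 cmH2O·s/L.

10.0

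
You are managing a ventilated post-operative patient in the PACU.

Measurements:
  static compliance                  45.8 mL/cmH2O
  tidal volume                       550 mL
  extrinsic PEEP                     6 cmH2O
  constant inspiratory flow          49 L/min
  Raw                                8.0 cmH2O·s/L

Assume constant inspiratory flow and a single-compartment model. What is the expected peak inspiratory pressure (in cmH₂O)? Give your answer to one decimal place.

24.5

Flow: 49 L/min ÷ 60 = 0.8167 L/s.
Equation of motion (constant flow): PIP = Vt/C + R·V̇ + PEEP.
PIP = 550/45.8 + 8.0×0.8167 + 6 = 12.009 + 6.534 + 6 = 24.543 cmH2O.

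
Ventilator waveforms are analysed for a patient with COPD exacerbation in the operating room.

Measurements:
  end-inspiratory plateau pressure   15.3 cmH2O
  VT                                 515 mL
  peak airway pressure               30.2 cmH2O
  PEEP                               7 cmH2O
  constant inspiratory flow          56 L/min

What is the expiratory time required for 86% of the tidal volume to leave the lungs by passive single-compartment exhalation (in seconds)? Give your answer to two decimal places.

Flow: 56 L/min ÷ 60 = 0.9333 L/s.
R = (PIP − Pplat)/V̇ = (30.2 − 15.3) / 0.9333 = 14.9/0.9333 = 15.965 cmH2O·s/L.
C = Vt/(Pplat − PEEP) = 515.0 / (15.3 − 7) = 515.0/8.3 = 62.048 mL/cmH2O.
τ = R × C = 15.965 × 0.06205 L/cmH2O = 0.9906 s.
t = −τ·ln(1 − 0.86) = −0.9906·ln(0.14) = 1.948 s.

1.95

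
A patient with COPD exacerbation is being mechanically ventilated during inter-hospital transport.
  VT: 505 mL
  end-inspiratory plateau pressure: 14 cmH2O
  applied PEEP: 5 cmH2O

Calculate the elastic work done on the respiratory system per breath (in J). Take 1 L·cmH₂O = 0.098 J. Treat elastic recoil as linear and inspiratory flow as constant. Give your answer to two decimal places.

0.22

Elastic work ≈ ½ × (Pplat − PEEP) × Vt = 0.5 × (14 − 5) × 0.505 L = 0.5 × 9.0 × 0.505 = 2.273 L·cmH2O.
× 0.098 J/(L·cmH2O) → 0.2228 J.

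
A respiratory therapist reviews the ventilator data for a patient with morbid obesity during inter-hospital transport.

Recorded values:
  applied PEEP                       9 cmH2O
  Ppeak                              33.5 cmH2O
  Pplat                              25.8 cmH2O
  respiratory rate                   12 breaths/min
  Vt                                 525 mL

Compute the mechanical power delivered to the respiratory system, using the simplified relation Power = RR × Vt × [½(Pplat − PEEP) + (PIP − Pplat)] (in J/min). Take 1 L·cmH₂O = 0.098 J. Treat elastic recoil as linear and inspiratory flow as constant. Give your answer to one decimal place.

9.9

Per-breath work = Vt × [½(Pplat−PEEP) + (PIP−Pplat)] = 0.525 × [0.5×16.8 + 7.7] = 0.525 × 16.1 = 8.453 L·cmH2O.
Power = 12 × 8.453 = 101.44 L·cmH2O/min.
× 0.098 J/(L·cmH2O) → 9.941 J/min.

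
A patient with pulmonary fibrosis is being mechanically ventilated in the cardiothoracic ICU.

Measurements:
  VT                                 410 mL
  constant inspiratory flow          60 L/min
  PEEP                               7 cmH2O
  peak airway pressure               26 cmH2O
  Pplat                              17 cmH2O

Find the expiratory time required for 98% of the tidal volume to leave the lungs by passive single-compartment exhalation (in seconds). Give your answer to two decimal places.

Flow: 60 L/min ÷ 60 = 1 L/s.
R = (PIP − Pplat)/V̇ = (26 − 17) / 1 = 9.0/1 = 9.0 cmH2O·s/L.
C = Vt/(Pplat − PEEP) = 410.0 / (17 − 7) = 410.0/10.0 = 41.0 mL/cmH2O.
τ = R × C = 9.0 × 0.041 L/cmH2O = 0.369 s.
t = −τ·ln(1 − 0.98) = −0.369·ln(0.02) = 1.444 s.

1.44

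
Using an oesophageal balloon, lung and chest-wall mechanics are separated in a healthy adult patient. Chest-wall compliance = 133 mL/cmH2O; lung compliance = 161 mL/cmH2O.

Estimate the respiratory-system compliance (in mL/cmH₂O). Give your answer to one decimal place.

Lung and chest wall are elastances in series: 1/Crs = 1/CL + 1/Ccw.
1/Crs = 1/161 + 1/133 = 0.01373.
Crs = 72.833 mL/cmH2O.

72.8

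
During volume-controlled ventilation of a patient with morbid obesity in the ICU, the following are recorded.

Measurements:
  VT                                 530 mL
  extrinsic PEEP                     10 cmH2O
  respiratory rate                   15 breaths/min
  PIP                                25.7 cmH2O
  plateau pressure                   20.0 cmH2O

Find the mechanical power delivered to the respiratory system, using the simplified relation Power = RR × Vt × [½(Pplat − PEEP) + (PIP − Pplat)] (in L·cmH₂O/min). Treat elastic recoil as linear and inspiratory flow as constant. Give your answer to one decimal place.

85.1

Per-breath work = Vt × [½(Pplat−PEEP) + (PIP−Pplat)] = 0.530 × [0.5×10.0 + 5.7] = 0.530 × 10.7 = 5.671 L·cmH2O.
Power = 15 × 5.671 = 85.065 L·cmH2O/min.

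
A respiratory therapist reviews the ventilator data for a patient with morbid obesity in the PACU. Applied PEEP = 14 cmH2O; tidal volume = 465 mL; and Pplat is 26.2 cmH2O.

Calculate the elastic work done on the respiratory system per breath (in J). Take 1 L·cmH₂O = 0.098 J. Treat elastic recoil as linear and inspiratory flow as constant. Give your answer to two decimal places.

Elastic work ≈ ½ × (Pplat − PEEP) × Vt = 0.5 × (26.2 − 14) × 0.465 L = 0.5 × 12.2 × 0.465 = 2.837 L·cmH2O.
× 0.098 J/(L·cmH2O) → 0.278 J.

0.28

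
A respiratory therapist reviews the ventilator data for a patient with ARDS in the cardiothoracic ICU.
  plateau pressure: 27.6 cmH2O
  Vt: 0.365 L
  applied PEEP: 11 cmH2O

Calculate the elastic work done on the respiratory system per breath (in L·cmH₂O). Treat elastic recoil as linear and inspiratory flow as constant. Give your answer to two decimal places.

3.03

Elastic work ≈ ½ × (Pplat − PEEP) × Vt = 0.5 × (27.6 − 11) × 0.365 L = 0.5 × 16.6 × 0.365 = 3.03 L·cmH2O.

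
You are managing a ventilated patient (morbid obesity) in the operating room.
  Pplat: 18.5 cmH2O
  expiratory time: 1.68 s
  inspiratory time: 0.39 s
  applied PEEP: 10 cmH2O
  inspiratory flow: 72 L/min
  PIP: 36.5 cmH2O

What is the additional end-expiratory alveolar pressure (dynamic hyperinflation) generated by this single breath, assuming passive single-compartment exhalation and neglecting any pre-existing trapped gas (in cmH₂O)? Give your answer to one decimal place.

1.1

Flow: 72 L/min ÷ 60 = 1.2 L/s.
Vt = flow × Ti = 1.2 L/s × 0.39 s × 1000 mL/L = 468.0 mL.
R = (PIP − Pplat)/V̇ = (36.5 − 18.5) / 1.2 = 18.0/1.2 = 15.0 cmH2O·s/L.
C = Vt/(Pplat − PEEP) = 468.0 / (18.5 − 10) = 468.0/8.5 = 55.059 mL/cmH2O.
τ = R × C = 15.0 × 0.05506 L/cmH2O = 0.8259 s.
Fraction remaining = e^(−Te/τ) = e^(−1.68/0.8259) = 0.1308; trapped volume = 468.0 × 0.1308 = 61.214 mL.
Additional alveolar pressure from trapping ≈ V_trapped / C = 61.214 / 55.059 = 1.112 cmH2O.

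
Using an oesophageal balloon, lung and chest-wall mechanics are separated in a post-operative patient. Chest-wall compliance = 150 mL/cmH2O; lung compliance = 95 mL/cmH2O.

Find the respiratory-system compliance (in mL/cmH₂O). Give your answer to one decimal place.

Lung and chest wall are elastances in series: 1/Crs = 1/CL + 1/Ccw.
1/Crs = 1/95 + 1/150 = 0.01719.
Crs = 58.173 mL/cmH2O.

58.2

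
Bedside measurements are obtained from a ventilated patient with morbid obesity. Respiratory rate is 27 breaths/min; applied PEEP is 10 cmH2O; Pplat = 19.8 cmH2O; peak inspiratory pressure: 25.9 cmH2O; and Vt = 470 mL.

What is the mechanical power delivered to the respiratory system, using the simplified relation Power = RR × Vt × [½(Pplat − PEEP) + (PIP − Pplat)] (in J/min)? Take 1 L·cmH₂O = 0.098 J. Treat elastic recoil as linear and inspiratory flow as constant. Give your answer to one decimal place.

Per-breath work = Vt × [½(Pplat−PEEP) + (PIP−Pplat)] = 0.470 × [0.5×9.8 + 6.1] = 0.470 × 11.0 = 5.17 L·cmH2O.
Power = 27 × 5.17 = 139.59 L·cmH2O/min.
× 0.098 J/(L·cmH2O) → 13.68 J/min.

13.7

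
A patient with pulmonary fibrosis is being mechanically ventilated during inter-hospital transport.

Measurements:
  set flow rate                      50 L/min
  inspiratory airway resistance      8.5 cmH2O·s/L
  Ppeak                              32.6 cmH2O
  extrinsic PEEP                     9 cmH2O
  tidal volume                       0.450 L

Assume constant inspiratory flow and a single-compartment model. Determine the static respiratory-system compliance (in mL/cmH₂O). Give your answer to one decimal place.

27.2

Flow: 50 L/min ÷ 60 = 0.8333 L/s.
Equation of motion (constant flow): PIP = Vt/C + R·V̇ + PEEP.
Vt/C = PIP − R·V̇ − PEEP = 32.6 − 8.5×0.8333 − 9 = 32.6 − 7.083 − 9 = 16.517 cmH2O.
C = Vt / 16.517 = 450 / 16.517 = 27.245 mL/cmH2O.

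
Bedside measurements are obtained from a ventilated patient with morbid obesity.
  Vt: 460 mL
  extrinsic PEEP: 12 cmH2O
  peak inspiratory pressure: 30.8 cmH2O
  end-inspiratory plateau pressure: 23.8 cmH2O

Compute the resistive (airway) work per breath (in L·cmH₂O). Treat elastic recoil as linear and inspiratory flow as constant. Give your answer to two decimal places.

3.22

With constant inspiratory flow the resistive pressure is constant at PIP − Pplat = 30.8 − 23.8 = 7.0 cmH2O, so resistive work = 7.0 × 0.460 = 3.22 L·cmH2O.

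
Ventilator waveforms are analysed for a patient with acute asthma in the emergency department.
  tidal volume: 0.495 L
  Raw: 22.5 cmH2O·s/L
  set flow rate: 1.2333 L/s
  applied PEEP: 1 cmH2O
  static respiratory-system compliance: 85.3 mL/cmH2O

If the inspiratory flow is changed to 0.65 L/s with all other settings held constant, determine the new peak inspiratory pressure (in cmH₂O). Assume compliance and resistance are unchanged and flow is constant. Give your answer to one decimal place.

21.4

PIP = Vt/C + R·V̇ + PEEP (constant-flow equation of motion).
Only the resistive term changes: ΔPIP = R × ΔV̇ = 22.5 × (0.65 − 1.2333) = 22.5 × -0.5833 = -13.124 cmH2O.
Original PIP = 495/85.3 + 22.5×1.2333 + 1 = 34.552 cmH2O; new PIP = 34.552 + (-13.124) = 21.428 cmH2O.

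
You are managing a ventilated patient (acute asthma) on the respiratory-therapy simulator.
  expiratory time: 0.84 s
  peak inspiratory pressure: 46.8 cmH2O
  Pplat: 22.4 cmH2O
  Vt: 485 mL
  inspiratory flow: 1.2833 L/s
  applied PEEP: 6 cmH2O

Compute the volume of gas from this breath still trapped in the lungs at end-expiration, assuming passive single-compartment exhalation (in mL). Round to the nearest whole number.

R = (PIP − Pplat)/V̇ = (46.8 − 22.4) / 1.2833 = 24.4/1.2833 = 19.013 cmH2O·s/L.
C = Vt/(Pplat − PEEP) = 485.0 / (22.4 − 6) = 485.0/16.4 = 29.573 mL/cmH2O.
τ = R × C = 19.013 × 0.02957 L/cmH2O = 0.5622 s.
Fraction remaining = e^(−Te/τ) = e^(−0.84/0.5622) = 0.2244.
Trapped volume = 485.0 × 0.2244 = 108.83 mL.

109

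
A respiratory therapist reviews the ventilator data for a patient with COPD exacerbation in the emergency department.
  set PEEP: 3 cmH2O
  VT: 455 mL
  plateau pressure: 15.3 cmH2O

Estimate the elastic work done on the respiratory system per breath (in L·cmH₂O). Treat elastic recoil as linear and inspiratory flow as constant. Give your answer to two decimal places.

2.80

Elastic work ≈ ½ × (Pplat − PEEP) × Vt = 0.5 × (15.3 − 3) × 0.455 L = 0.5 × 12.3 × 0.455 = 2.798 L·cmH2O.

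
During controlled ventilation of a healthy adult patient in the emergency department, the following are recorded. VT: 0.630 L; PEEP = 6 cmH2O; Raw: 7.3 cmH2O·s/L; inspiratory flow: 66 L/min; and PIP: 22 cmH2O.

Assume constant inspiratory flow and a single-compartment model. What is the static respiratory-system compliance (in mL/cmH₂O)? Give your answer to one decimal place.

79.0

Flow: 66 L/min ÷ 60 = 1.1 L/s.
Equation of motion (constant flow): PIP = Vt/C + R·V̇ + PEEP.
Vt/C = PIP − R·V̇ − PEEP = 22 − 7.3×1.1 − 6 = 22 − 8.03 − 6 = 7.97 cmH2O.
C = Vt / 7.97 = 630 / 7.97 = 79.046 mL/cmH2O.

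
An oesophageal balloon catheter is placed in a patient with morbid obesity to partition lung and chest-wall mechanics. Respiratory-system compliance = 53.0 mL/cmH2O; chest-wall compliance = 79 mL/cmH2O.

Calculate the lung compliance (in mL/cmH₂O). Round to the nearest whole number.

1/CL = 1/Crs − 1/Ccw.
1/CL = 1/53.0 − 1/79 = 0.00621.
CL = 161.03 mL/cmH2O.

161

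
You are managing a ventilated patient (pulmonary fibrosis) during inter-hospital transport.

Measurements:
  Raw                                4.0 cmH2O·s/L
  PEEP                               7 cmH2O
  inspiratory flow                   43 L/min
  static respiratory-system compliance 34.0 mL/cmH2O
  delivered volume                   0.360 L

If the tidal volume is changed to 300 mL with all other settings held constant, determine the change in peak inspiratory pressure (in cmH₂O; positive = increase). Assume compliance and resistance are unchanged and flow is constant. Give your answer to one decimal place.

-1.8

PIP = Vt/C + R·V̇ + PEEP (constant-flow equation of motion).
Only the elastic term changes: ΔPIP = ΔVt / C = (300 − 360) / 34.0 = -1.765 cmH2O.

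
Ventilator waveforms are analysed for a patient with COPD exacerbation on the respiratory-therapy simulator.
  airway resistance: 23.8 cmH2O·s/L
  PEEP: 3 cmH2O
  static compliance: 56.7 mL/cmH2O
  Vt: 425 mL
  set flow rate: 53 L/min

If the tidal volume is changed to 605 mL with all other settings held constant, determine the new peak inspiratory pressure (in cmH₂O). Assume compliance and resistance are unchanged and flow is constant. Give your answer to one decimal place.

Flow: 53 L/min ÷ 60 = 0.8833 L/s.
PIP = Vt/C + R·V̇ + PEEP (constant-flow equation of motion).
Only the elastic term changes: ΔPIP = ΔVt / C = (605 − 425) / 56.7 = 3.175 cmH2O.
Original PIP = 425/56.7 + 23.8×0.8833 + 3 = 31.518 cmH2O; new PIP = 31.518 + (3.175) = 34.693 cmH2O.

34.7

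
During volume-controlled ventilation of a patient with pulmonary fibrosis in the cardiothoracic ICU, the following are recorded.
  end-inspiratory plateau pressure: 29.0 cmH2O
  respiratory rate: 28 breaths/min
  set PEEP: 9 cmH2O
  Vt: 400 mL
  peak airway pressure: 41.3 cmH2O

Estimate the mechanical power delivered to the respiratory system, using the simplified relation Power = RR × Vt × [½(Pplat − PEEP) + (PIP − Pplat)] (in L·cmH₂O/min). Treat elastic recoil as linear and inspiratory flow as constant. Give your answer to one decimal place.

249.8

Per-breath work = Vt × [½(Pplat−PEEP) + (PIP−Pplat)] = 0.400 × [0.5×20.0 + 12.3] = 0.400 × 22.3 = 8.92 L·cmH2O.
Power = 28 × 8.92 = 249.76 L·cmH2O/min.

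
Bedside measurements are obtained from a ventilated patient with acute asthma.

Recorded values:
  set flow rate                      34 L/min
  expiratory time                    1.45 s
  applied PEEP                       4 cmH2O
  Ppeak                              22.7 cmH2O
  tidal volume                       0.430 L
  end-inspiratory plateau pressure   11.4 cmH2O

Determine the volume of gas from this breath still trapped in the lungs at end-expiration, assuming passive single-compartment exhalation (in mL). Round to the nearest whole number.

Flow: 34 L/min ÷ 60 = 0.5667 L/s.
R = (PIP − Pplat)/V̇ = (22.7 − 11.4) / 0.5667 = 11.3/0.5667 = 19.94 cmH2O·s/L.
C = Vt/(Pplat − PEEP) = 430.0 / (11.4 − 4) = 430.0/7.4 = 58.108 mL/cmH2O.
τ = R × C = 19.94 × 0.05811 L/cmH2O = 1.159 s.
Fraction remaining = e^(−Te/τ) = e^(−1.45/1.159) = 0.2862.
Trapped volume = 430.0 × 0.2862 = 123.07 mL.

123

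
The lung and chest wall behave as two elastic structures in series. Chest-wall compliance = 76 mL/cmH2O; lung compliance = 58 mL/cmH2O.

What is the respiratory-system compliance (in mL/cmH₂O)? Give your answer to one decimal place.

32.9

Lung and chest wall are elastances in series: 1/Crs = 1/CL + 1/Ccw.
1/Crs = 1/58 + 1/76 = 0.0304.
Crs = 32.895 mL/cmH2O.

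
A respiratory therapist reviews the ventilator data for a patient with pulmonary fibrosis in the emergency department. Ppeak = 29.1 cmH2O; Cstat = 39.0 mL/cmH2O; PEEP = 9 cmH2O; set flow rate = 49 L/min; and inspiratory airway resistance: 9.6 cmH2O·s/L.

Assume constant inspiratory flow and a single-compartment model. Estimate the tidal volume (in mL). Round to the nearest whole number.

478

Flow: 49 L/min ÷ 60 = 0.8167 L/s.
Equation of motion (constant flow): PIP = Vt/C + R·V̇ + PEEP.
Vt/C = PIP − R·V̇ − PEEP = 29.1 − 7.84 − 9 = 12.26 cmH2O.
Vt = C × 12.26 = 39.0 × 12.26 = 478.14 mL.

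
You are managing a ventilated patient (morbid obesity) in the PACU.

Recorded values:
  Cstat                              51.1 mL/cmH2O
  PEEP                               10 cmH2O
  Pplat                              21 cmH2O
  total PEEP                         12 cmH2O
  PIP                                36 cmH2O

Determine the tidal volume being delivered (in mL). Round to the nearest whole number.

End-expiratory occlusion gives total PEEP = 12 cmH2O (intrinsic PEEP = 12 − 10 = 2). Use total PEEP for the elastic gradient.
Vt = Cstat × (Pplat − PEEPtotal) = 51.1 × (21 − 12) = 51.1 × 9.0 = 459.9 mL.

460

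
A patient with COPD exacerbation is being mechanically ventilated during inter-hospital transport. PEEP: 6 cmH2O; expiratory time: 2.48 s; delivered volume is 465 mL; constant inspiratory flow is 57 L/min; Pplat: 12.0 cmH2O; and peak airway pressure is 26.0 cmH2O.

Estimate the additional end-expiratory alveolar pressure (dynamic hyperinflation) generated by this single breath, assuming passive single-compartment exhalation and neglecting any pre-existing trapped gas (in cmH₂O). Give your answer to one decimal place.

0.7

Flow: 57 L/min ÷ 60 = 0.95 L/s.
R = (PIP − Pplat)/V̇ = (26.0 − 12.0) / 0.95 = 14.0/0.95 = 14.737 cmH2O·s/L.
C = Vt/(Pplat − PEEP) = 465.0 / (12.0 − 6) = 465.0/6.0 = 77.5 mL/cmH2O.
τ = R × C = 14.737 × 0.0775 L/cmH2O = 1.142 s.
Fraction remaining = e^(−Te/τ) = e^(−2.48/1.142) = 0.114; trapped volume = 465.0 × 0.114 = 53.01 mL.
Additional alveolar pressure from trapping ≈ V_trapped / C = 53.01 / 77.5 = 0.684 cmH2O.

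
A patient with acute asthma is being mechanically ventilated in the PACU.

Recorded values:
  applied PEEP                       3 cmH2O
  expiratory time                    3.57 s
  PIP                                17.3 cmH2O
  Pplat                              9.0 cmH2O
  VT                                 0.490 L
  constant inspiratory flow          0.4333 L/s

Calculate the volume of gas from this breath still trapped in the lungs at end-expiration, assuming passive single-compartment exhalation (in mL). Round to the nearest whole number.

R = (PIP − Pplat)/V̇ = (17.3 − 9.0) / 0.4333 = 8.3/0.4333 = 19.155 cmH2O·s/L.
C = Vt/(Pplat − PEEP) = 490.0 / (9.0 − 3) = 490.0/6.0 = 81.667 mL/cmH2O.
τ = R × C = 19.155 × 0.08167 L/cmH2O = 1.564 s.
Fraction remaining = e^(−Te/τ) = e^(−3.57/1.564) = 0.102.
Trapped volume = 490.0 × 0.102 = 49.98 mL.

50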